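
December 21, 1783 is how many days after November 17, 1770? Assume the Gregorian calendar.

4782

Nov 17, 1770 → Nov 17, 1771: 365 days.
Nov 17, 1771 → Nov 17, 1772: 366 days (Feb 29, 1772 is in that span).
Nov 17, 1772 → Nov 17, 1773: 365 days.
Nov 17, 1773 → Nov 17, 1774: 365 days.
Nov 17, 1774 → Nov 17, 1775: 365 days.
Nov 17, 1775 → Nov 17, 1776: 366 days (Feb 29, 1776 is in that span).
Nov 17, 1776 → Nov 17, 1777: 365 days.
Nov 17, 1777 → Nov 17, 1778: 365 days.
Nov 17, 1778 → Nov 17, 1779: 365 days.
Nov 17, 1779 → Nov 17, 1780: 366 days (Feb 29, 1780 is in that span).
Nov 17, 1780 → Nov 17, 1781: 365 days.
Nov 17, 1781 → Nov 17, 1782: 365 days.
Nov 17, 1782 → Dec 17, 1782: 30 days (November has 30).
Dec 17, 1782 → Jan 17, 1783: 31 days (December has 31).
Jan 17, 1783 → Feb 17, 1783: 31 days (January has 31).
Feb 17, 1783 → Mar 17, 1783: 28 days (February has 28).
Mar 17, 1783 → Apr 17, 1783: 31 days (March has 31).
Apr 17, 1783 → May 17, 1783: 30 days (April has 30).
May 17, 1783 → Jun 17, 1783: 31 days (May has 31).
Jun 17, 1783 → Jul 17, 1783: 30 days (June has 30).
Jul 17, 1783 → Aug 17, 1783: 31 days (July has 31).
Aug 17, 1783 → Sep 17, 1783: 31 days (August has 31).
Sep 17, 1783 → Oct 17, 1783: 30 days (September has 30).
Oct 17, 1783 → Nov 17, 1783: 31 days (October has 31).
Nov 17, 1783 → Dec 17, 1783: 30 days (November has 30).
Dec 17, 1783 → Dec 21, 1783: 4 days.
Total: 4782 days.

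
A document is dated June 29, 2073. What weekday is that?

Thursday

Doomsday rule: the anchor day for the 2000s is Tuesday. For year 73: 73÷12 = 6 r 1, and 1÷4 = 0, so 6+1+0 = 7.
Tuesday + 7 ≡ Tuesday — that's 2073's doomsday.
In June the doomsday date is Jun 6.
Jun 29 is 23 days after Jun 6; 23 mod 7 = 2, so Tuesday + 2 = Thursday.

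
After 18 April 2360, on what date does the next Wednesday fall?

Apr 18, 2360 is a Monday.
From Monday to the next Wednesday is 2 days.
Apr 18, 2360 + 2 = Apr 20, 2360.

April 20, 2360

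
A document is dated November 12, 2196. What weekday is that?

Saturday

Doomsday rule: the anchor day for the 2100s is Sunday. For year 96: 96÷12 = 8 r 0, and 0÷4 = 0, so 8+0+0 = 8.
Sunday + 8 ≡ Monday — that's 2196's doomsday.
In November the doomsday date is Nov 7.
Nov 12 is 5 days after Nov 7; 5 mod 7 = 5, so Monday + 5 = Saturday.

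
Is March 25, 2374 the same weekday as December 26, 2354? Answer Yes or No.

No

From Dec 26, 2354 to Mar 25, 2374 is 7029 days.
7029 mod 7 = 1, so they are different weekdays.
(Dec 26, 2354 is a Sunday; Mar 25, 2374 is a Monday.)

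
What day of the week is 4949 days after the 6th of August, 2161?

Thursday

First find the weekday of Aug 6, 2161. Doomsday rule: the anchor day for the 2100s is Sunday. For year 61: 61÷12 = 5 r 1, and 1÷4 = 0, so 5+1+0 = 6.
Sunday + 6 ≡ Saturday — that's 2161's doomsday.
In August the doomsday date is Aug 8.
Aug 6 is 2 days before Aug 8; 2 mod 7 = 2, so Saturday − 2 = Thursday.
4949 mod 7 = 0, so 4949 days after a Thursday is Thursday + 0 = Thursday.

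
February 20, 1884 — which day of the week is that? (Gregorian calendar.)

Doomsday rule: the anchor day for the 1800s is Friday. For year 84: 84÷12 = 7 r 0, and 0÷4 = 0, so 7+0+0 = 7.
Friday + 7 ≡ Friday — that's 1884's doomsday.
In February the doomsday date is Feb 29 (1884 is a leap year (divisible by 4)).
Feb 20 is 9 days before Feb 29; 9 mod 7 = 2, so Friday − 2 = Wednesday.

Wednesday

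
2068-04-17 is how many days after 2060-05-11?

2898

May 11, 2060 → May 11, 2061: 365 days.
May 11, 2061 → May 11, 2062: 365 days.
May 11, 2062 → May 11, 2063: 365 days.
May 11, 2063 → May 11, 2064: 366 days (Feb 29, 2064 is in that span).
May 11, 2064 → May 11, 2065: 365 days.
May 11, 2065 → May 11, 2066: 365 days.
May 11, 2066 → May 11, 2067: 365 days.
May 11, 2067 → Jun 11, 2067: 31 days (May has 31).
Jun 11, 2067 → Jul 11, 2067: 30 days (June has 30).
Jul 11, 2067 → Aug 11, 2067: 31 days (July has 31).
Aug 11, 2067 → Sep 11, 2067: 31 days (August has 31).
Sep 11, 2067 → Oct 11, 2067: 30 days (September has 30).
Oct 11, 2067 → Nov 11, 2067: 31 days (October has 31).
Nov 11, 2067 → Dec 11, 2067: 30 days (November has 30).
Dec 11, 2067 → Jan 11, 2068: 31 days (December has 31).
Jan 11, 2068 → Feb 11, 2068: 31 days (January has 31).
Feb 11, 2068 → Mar 11, 2068: 29 days (February has 29).
Mar 11, 2068 → Apr 11, 2068: 31 days (March has 31).
Apr 11, 2068 → Apr 17, 2068: 6 days.
Total: 2898 days.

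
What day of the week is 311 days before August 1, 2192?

Sunday

Aug 1, 2192 is a Wednesday.
311 mod 7 = 3, so 311 days before a Wednesday is Wednesday − 3 = Sunday.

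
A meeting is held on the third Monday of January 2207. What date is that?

January 19, 2207

January 1, 2207 is a Thursday.
The first Monday is therefore January 5 (4 days later).
The third Monday is 5 + 2×7 = January 19.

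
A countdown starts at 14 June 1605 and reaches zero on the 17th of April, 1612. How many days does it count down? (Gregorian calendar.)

Jun 14, 1605 → Jun 14, 1606: 365 days.
Jun 14, 1606 → Jun 14, 1607: 365 days.
Jun 14, 1607 → Jun 14, 1608: 366 days (Feb 29, 1608 is in that span).
Jun 14, 1608 → Jun 14, 1609: 365 days.
Jun 14, 1609 → Jun 14, 1610: 365 days.
Jun 14, 1610 → Jun 14, 1611: 365 days.
Jun 14, 1611 → Jul 14, 1611: 30 days (June has 30).
Jul 14, 1611 → Aug 14, 1611: 31 days (July has 31).
Aug 14, 1611 → Sep 14, 1611: 31 days (August has 31).
Sep 14, 1611 → Oct 14, 1611: 30 days (September has 30).
Oct 14, 1611 → Nov 14, 1611: 31 days (October has 31).
Nov 14, 1611 → Dec 14, 1611: 30 days (November has 30).
Dec 14, 1611 → Jan 14, 1612: 31 days (December has 31).
Jan 14, 1612 → Feb 14, 1612: 31 days (January has 31).
Feb 14, 1612 → Mar 14, 1612: 29 days (February has 29).
Mar 14, 1612 → Apr 14, 1612: 31 days (March has 31).
Apr 14, 1612 → Apr 17, 1612: 3 days.
Total: 2499 days.

2499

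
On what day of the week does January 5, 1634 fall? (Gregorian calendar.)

Thursday

Doomsday rule: the anchor day for the 1600s is Tuesday. For year 34: 34÷12 = 2 r 10, and 10÷4 = 2, so 2+10+2 = 14.
Tuesday + 14 ≡ Tuesday — that's 1634's doomsday.
In January the doomsday date is Jan 3 (1634 is not a leap year).
Jan 5 is 2 days after Jan 3; 2 mod 7 = 2, so Tuesday + 2 = Thursday.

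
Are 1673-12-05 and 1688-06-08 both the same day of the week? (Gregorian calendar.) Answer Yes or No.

Yes

From Dec 5, 1673 to Jun 8, 1688 is 5299 days.
5299 mod 7 = 0, so they are the same weekday.
(Dec 5, 1673 is a Tuesday; Jun 8, 1688 is a Tuesday.)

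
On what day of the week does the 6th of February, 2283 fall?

Tuesday

Doomsday rule: the anchor day for the 2200s is Friday. For year 83: 83÷12 = 6 r 11, and 11÷4 = 2, so 6+11+2 = 19.
Friday + 19 ≡ Wednesday — that's 2283's doomsday.
In February the doomsday date is Feb 28 (2283 is not a leap year).
Feb 6 is 22 days before Feb 28; 22 mod 7 = 1, so Wednesday − 1 = Tuesday.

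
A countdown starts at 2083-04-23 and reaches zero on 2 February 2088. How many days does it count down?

Apr 23, 2083 → Apr 23, 2084: 366 days (Feb 29, 2084 is in that span).
Apr 23, 2084 → Apr 23, 2085: 365 days.
Apr 23, 2085 → Apr 23, 2086: 365 days.
Apr 23, 2086 → Apr 23, 2087: 365 days.
Apr 23, 2087 → May 23, 2087: 30 days (April has 30).
May 23, 2087 → Jun 23, 2087: 31 days (May has 31).
Jun 23, 2087 → Jul 23, 2087: 30 days (June has 30).
Jul 23, 2087 → Aug 23, 2087: 31 days (July has 31).
Aug 23, 2087 → Sep 23, 2087: 31 days (August has 31).
Sep 23, 2087 → Oct 23, 2087: 30 days (September has 30).
Oct 23, 2087 → Nov 23, 2087: 31 days (October has 31).
Nov 23, 2087 → Dec 23, 2087: 30 days (November has 30).
Dec 23, 2087 → Jan 23, 2088: 31 days (December has 31).
Jan 23, 2088 → Feb 2, 2088: 10 days.
Total: 1746 days.

1746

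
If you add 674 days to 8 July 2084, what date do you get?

+365 (one year) → Jul 8, 2085 (309 left).
Jul has 31 days: +24 → Aug 1, 2085 (285 left).
Aug has 31 days: +31 → Sep 1, 2085 (254 left).
Sep has 30 days: +30 → Oct 1, 2085 (224 left).
Oct has 31 days: +31 → Nov 1, 2085 (193 left).
Nov has 30 days: +30 → Dec 1, 2085 (163 left).
Dec has 31 days: +31 → Jan 1, 2086 (132 left).
Jan has 31 days: +31 → Feb 1, 2086 (101 left).
Feb has 28 days: +28 → Mar 1, 2086 (73 left).
Mar has 31 days: +31 → Apr 1, 2086 (42 left).
Apr has 30 days: +30 → May 1, 2086 (12 left).
+12 → May 13, 2086.

May 13, 2086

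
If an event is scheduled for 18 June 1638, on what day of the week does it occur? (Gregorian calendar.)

Friday

Doomsday rule: the anchor day for the 1600s is Tuesday. For year 38: 38÷12 = 3 r 2, and 2÷4 = 0, so 3+2+0 = 5.
Tuesday + 5 ≡ Sunday — that's 1638's doomsday.
In June the doomsday date is Jun 6.
Jun 18 is 12 days after Jun 6; 12 mod 7 = 5, so Sunday + 5 = Friday.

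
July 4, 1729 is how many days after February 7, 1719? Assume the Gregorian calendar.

3800

Feb 7, 1719 → Feb 7, 1720: 365 days.
Feb 7, 1720 → Feb 7, 1721: 366 days (Feb 29, 1720 is in that span).
Feb 7, 1721 → Feb 7, 1722: 365 days.
Feb 7, 1722 → Feb 7, 1723: 365 days.
Feb 7, 1723 → Feb 7, 1724: 365 days.
Feb 7, 1724 → Feb 7, 1725: 366 days (Feb 29, 1724 is in that span).
Feb 7, 1725 → Feb 7, 1726: 365 days.
Feb 7, 1726 → Feb 7, 1727: 365 days.
Feb 7, 1727 → Feb 7, 1728: 365 days.
Feb 7, 1728 → Feb 7, 1729: 366 days (Feb 29, 1728 is in that span).
Feb 7, 1729 → Mar 7, 1729: 28 days (February has 28).
Mar 7, 1729 → Apr 7, 1729: 31 days (March has 31).
Apr 7, 1729 → May 7, 1729: 30 days (April has 30).
May 7, 1729 → Jun 7, 1729: 31 days (May has 31).
Jun 7, 1729 → Jul 4, 1729: 27 days.
Total: 3800 days.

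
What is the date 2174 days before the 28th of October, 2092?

November 15, 2086

−366 (one year; includes Feb 29, 2092) → Oct 28, 2091 (1808 left).
−365 (one year) → Oct 28, 2090 (1443 left).
−365 (one year) → Oct 28, 2089 (1078 left).
−365 (one year) → Oct 28, 2088 (713 left).
−366 (one year; includes Feb 29, 2088) → Oct 28, 2087 (347 left).
−28 → Sep 30, 2087 (end of Sep, 30 days; 319 left).
−30 → Aug 31, 2087 (end of Aug, 31 days; 289 left).
−31 → Jul 31, 2087 (end of Jul, 31 days; 258 left).
−31 → Jun 30, 2087 (end of Jun, 30 days; 227 left).
−30 → May 31, 2087 (end of May, 31 days; 197 left).
−31 → Apr 30, 2087 (end of Apr, 30 days; 166 left).
−30 → Mar 31, 2087 (end of Mar, 31 days; 136 left).
−31 → Feb 28, 2087 (end of Feb, 28 days; 105 left).
−28 → Jan 31, 2087 (end of Jan, 31 days; 77 left).
−31 → Dec 31, 2086 (end of Dec, 31 days; 46 left).
−31 → Nov 30, 2086 (end of Nov, 30 days; 15 left).
−15 → Nov 15, 2086.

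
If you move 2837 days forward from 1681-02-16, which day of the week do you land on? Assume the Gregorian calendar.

Tuesday

Feb 16, 1681 is a Sunday.
2837 mod 7 = 2, so 2837 days after a Sunday is Sunday + 2 = Tuesday.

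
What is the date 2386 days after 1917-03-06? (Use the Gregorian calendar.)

September 17, 1923

+365 (one year) → Mar 6, 1918 (2021 left).
+365 (one year) → Mar 6, 1919 (1656 left).
+366 (one year; includes Feb 29, 1920) → Mar 6, 1920 (1290 left).
+365 (one year) → Mar 6, 1921 (925 left).
+365 (one year) → Mar 6, 1922 (560 left).
+365 (one year) → Mar 6, 1923 (195 left).
Mar has 31 days: +26 → Apr 1, 1923 (169 left).
Apr has 30 days: +30 → May 1, 1923 (139 left).
May has 31 days: +31 → Jun 1, 1923 (108 left).
Jun has 30 days: +30 → Jul 1, 1923 (78 left).
Jul has 31 days: +31 → Aug 1, 1923 (47 left).
Aug has 31 days: +31 → Sep 1, 1923 (16 left).
+16 → Sep 17, 1923.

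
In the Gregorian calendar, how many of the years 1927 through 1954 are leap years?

7

Multiples of 4 in [1927,1954]: 7.
Of those, multiples of 100: 0 (not leap unless ÷400).
Multiples of 400: 0.
Leap years = 7 − 0 + 0 = 7.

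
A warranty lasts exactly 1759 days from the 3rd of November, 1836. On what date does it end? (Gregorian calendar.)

+365 (one year) → Nov 3, 1837 (1394 left).
+365 (one year) → Nov 3, 1838 (1029 left).
+365 (one year) → Nov 3, 1839 (664 left).
+366 (one year; includes Feb 29, 1840) → Nov 3, 1840 (298 left).
Nov has 30 days: +28 → Dec 1, 1840 (270 left).
Dec has 31 days: +31 → Jan 1, 1841 (239 left).
Jan has 31 days: +31 → Feb 1, 1841 (208 left).
Feb has 28 days: +28 → Mar 1, 1841 (180 left).
Mar has 31 days: +31 → Apr 1, 1841 (149 left).
Apr has 30 days: +30 → May 1, 1841 (119 left).
May has 31 days: +31 → Jun 1, 1841 (88 left).
Jun has 30 days: +30 → Jul 1, 1841 (58 left).
Jul has 31 days: +31 → Aug 1, 1841 (27 left).
+27 → Aug 28, 1841.

August 28, 1841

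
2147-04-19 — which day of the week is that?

Wednesday

Doomsday rule: the anchor day for the 2100s is Sunday. For year 47: 47÷12 = 3 r 11, and 11÷4 = 2, so 3+11+2 = 16.
Sunday + 16 ≡ Tuesday — that's 2147's doomsday.
In April the doomsday date is Apr 4.
Apr 19 is 15 days after Apr 4; 15 mod 7 = 1, so Tuesday + 1 = Wednesday.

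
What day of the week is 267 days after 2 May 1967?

May 2, 1967 is a Tuesday.
267 mod 7 = 1, so 267 days after a Tuesday is Tuesday + 1 = Wednesday.

Wednesday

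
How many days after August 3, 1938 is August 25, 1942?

Aug 3, 1938 → Aug 3, 1939: 365 days.
Aug 3, 1939 → Aug 3, 1940: 366 days (Feb 29, 1940 is in that span).
Aug 3, 1940 → Aug 3, 1941: 365 days.
Aug 3, 1941 → Sep 3, 1941: 31 days (August has 31).
Sep 3, 1941 → Oct 3, 1941: 30 days (September has 30).
Oct 3, 1941 → Nov 3, 1941: 31 days (October has 31).
Nov 3, 1941 → Dec 3, 1941: 30 days (November has 30).
Dec 3, 1941 → Jan 3, 1942: 31 days (December has 31).
Jan 3, 1942 → Feb 3, 1942: 31 days (January has 31).
Feb 3, 1942 → Mar 3, 1942: 28 days (February has 28).
Mar 3, 1942 → Apr 3, 1942: 31 days (March has 31).
Apr 3, 1942 → May 3, 1942: 30 days (April has 30).
May 3, 1942 → Jun 3, 1942: 31 days (May has 31).
Jun 3, 1942 → Jul 3, 1942: 30 days (June has 30).
Jul 3, 1942 → Aug 3, 1942: 31 days (July has 31).
Aug 3, 1942 → Aug 25, 1942: 22 days.
Total: 1483 days.

1483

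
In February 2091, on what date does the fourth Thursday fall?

February 22, 2091

February 1, 2091 is a Thursday.
The first Thursday is therefore February 1 (same day).
The fourth Thursday is 1 + 3×7 = February 22.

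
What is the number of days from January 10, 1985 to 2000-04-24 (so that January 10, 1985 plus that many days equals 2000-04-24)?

5583

Jan 10, 1985 → Jan 10, 1986: 365 days.
Jan 10, 1986 → Jan 10, 1987: 365 days.
Jan 10, 1987 → Jan 10, 1988: 365 days.
Jan 10, 1988 → Jan 10, 1989: 366 days (Feb 29, 1988 is in that span).
Jan 10, 1989 → Jan 10, 1990: 365 days.
Jan 10, 1990 → Jan 10, 1991: 365 days.
Jan 10, 1991 → Jan 10, 1992: 365 days.
Jan 10, 1992 → Jan 10, 1993: 366 days (Feb 29, 1992 is in that span).
Jan 10, 1993 → Jan 10, 1994: 365 days.
Jan 10, 1994 → Jan 10, 1995: 365 days.
Jan 10, 1995 → Jan 10, 1996: 365 days.
Jan 10, 1996 → Jan 10, 1997: 366 days (Feb 29, 1996 is in that span).
Jan 10, 1997 → Jan 10, 1998: 365 days.
Jan 10, 1998 → Jan 10, 1999: 365 days.
Jan 10, 1999 → Jan 10, 2000: 365 days.
Jan 10, 2000 → Feb 10, 2000: 31 days (January has 31).
Feb 10, 2000 → Mar 10, 2000: 29 days (February has 29).
Mar 10, 2000 → Apr 10, 2000: 31 days (March has 31).
Apr 10, 2000 → Apr 24, 2000: 14 days.
Total: 5583 days.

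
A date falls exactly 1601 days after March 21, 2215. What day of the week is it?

Mar 21, 2215 is a Tuesday.
1601 mod 7 = 5, so 1601 days after a Tuesday is Tuesday + 5 = Sunday.

Sunday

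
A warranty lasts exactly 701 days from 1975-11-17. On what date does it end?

October 18, 1977

+366 (one year; includes Feb 29, 1976) → Nov 17, 1976 (335 left).
Nov has 30 days: +14 → Dec 1, 1976 (321 left).
Dec has 31 days: +31 → Jan 1, 1977 (290 left).
Jan has 31 days: +31 → Feb 1, 1977 (259 left).
Feb has 28 days: +28 → Mar 1, 1977 (231 left).
Mar has 31 days: +31 → Apr 1, 1977 (200 left).
Apr has 30 days: +30 → May 1, 1977 (170 left).
May has 31 days: +31 → Jun 1, 1977 (139 left).
Jun has 30 days: +30 → Jul 1, 1977 (109 left).
Jul has 31 days: +31 → Aug 1, 1977 (78 left).
Aug has 31 days: +31 → Sep 1, 1977 (47 left).
Sep has 30 days: +30 → Oct 1, 1977 (17 left).
+17 → Oct 18, 1977.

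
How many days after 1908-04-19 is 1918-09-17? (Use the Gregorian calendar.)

Apr 19, 1908 → Apr 19, 1909: 365 days.
Apr 19, 1909 → Apr 19, 1910: 365 days.
Apr 19, 1910 → Apr 19, 1911: 365 days.
Apr 19, 1911 → Apr 19, 1912: 366 days (Feb 29, 1912 is in that span).
Apr 19, 1912 → Apr 19, 1913: 365 days.
Apr 19, 1913 → Apr 19, 1914: 365 days.
Apr 19, 1914 → Apr 19, 1915: 365 days.
Apr 19, 1915 → Apr 19, 1916: 366 days (Feb 29, 1916 is in that span).
Apr 19, 1916 → Apr 19, 1917: 365 days.
Apr 19, 1917 → Apr 19, 1918: 365 days.
Apr 19, 1918 → May 19, 1918: 30 days (April has 30).
May 19, 1918 → Jun 19, 1918: 31 days (May has 31).
Jun 19, 1918 → Jul 19, 1918: 30 days (June has 30).
Jul 19, 1918 → Aug 19, 1918: 31 days (July has 31).
Aug 19, 1918 → Sep 17, 1918: 29 days.
Total: 3803 days.

3803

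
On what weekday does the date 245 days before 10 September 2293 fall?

Sep 10, 2293 is a Sunday.
245 mod 7 = 0, so 245 days before a Sunday is Sunday − 0 = Sunday.

Sunday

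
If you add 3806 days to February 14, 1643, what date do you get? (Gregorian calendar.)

July 17, 1653

+365 (one year) → Feb 14, 1644 (3441 left).
+366 (one year; includes Feb 29, 1644) → Feb 14, 1645 (3075 left).
+365 (one year) → Feb 14, 1646 (2710 left).
+365 (one year) → Feb 14, 1647 (2345 left).
+365 (one year) → Feb 14, 1648 (1980 left).
+366 (one year; includes Feb 29, 1648) → Feb 14, 1649 (1614 left).
+365 (one year) → Feb 14, 1650 (1249 left).
+365 (one year) → Feb 14, 1651 (884 left).
+365 (one year) → Feb 14, 1652 (519 left).
+366 (one year; includes Feb 29, 1652) → Feb 14, 1653 (153 left).
Feb has 28 days: +15 → Mar 1, 1653 (138 left).
Mar has 31 days: +31 → Apr 1, 1653 (107 left).
Apr has 30 days: +30 → May 1, 1653 (77 left).
May has 31 days: +31 → Jun 1, 1653 (46 left).
Jun has 30 days: +30 → Jul 1, 1653 (16 left).
+16 → Jul 17, 1653.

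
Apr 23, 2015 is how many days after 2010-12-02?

1603

Dec 2, 2010 → Dec 2, 2011: 365 days.
Dec 2, 2011 → Dec 2, 2012: 366 days (Feb 29, 2012 is in that span).
Dec 2, 2012 → Dec 2, 2013: 365 days.
Dec 2, 2013 → Dec 2, 2014: 365 days.
Dec 2, 2014 → Jan 2, 2015: 31 days (December has 31).
Jan 2, 2015 → Feb 2, 2015: 31 days (January has 31).
Feb 2, 2015 → Mar 2, 2015: 28 days (February has 28).
Mar 2, 2015 → Apr 2, 2015: 31 days (March has 31).
Apr 2, 2015 → Apr 23, 2015: 21 days.
Total: 1603 days.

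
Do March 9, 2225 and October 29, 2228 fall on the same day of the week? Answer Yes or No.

Yes

From Mar 9, 2225 to Oct 29, 2228 is 1330 days.
1330 mod 7 = 0, so they are the same weekday.
(Mar 9, 2225 is a Wednesday; Oct 29, 2228 is a Wednesday.)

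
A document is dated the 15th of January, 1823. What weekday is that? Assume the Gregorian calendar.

Wednesday

Doomsday rule: the anchor day for the 1800s is Friday. For year 23: 23÷12 = 1 r 11, and 11÷4 = 2, so 1+11+2 = 14.
Friday + 14 ≡ Friday — that's 1823's doomsday.
In January the doomsday date is Jan 3 (1823 is not a leap year).
Jan 15 is 12 days after Jan 3; 12 mod 7 = 5, so Friday + 5 = Wednesday.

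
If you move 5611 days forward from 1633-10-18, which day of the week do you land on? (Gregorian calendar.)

Oct 18, 1633 is a Tuesday.
5611 mod 7 = 4, so 5611 days after a Tuesday is Tuesday + 4 = Saturday.

Saturday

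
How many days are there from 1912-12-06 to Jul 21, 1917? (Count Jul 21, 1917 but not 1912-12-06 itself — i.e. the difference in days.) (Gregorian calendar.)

1688

Dec 6, 1912 → Dec 6, 1913: 365 days.
Dec 6, 1913 → Dec 6, 1914: 365 days.
Dec 6, 1914 → Dec 6, 1915: 365 days.
Dec 6, 1915 → Dec 6, 1916: 366 days (Feb 29, 1916 is in that span).
Dec 6, 1916 → Jan 6, 1917: 31 days (December has 31).
Jan 6, 1917 → Feb 6, 1917: 31 days (January has 31).
Feb 6, 1917 → Mar 6, 1917: 28 days (February has 28).
Mar 6, 1917 → Apr 6, 1917: 31 days (March has 31).
Apr 6, 1917 → May 6, 1917: 30 days (April has 30).
May 6, 1917 → Jun 6, 1917: 31 days (May has 31).
Jun 6, 1917 → Jul 6, 1917: 30 days (June has 30).
Jul 6, 1917 → Jul 21, 1917: 15 days.
Total: 1688 days.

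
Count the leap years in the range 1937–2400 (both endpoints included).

113

Multiples of 4 in [1937,2400]: 116.
Of those, multiples of 100: 5 (not leap unless ÷400).
Multiples of 400: 2.
Leap years = 116 − 5 + 2 = 113.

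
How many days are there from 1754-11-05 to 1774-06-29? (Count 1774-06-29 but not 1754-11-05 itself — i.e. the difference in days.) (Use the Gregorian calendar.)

7176

Nov 5, 1754 → Nov 5, 1755: 365 days.
Nov 5, 1755 → Nov 5, 1756: 366 days (Feb 29, 1756 is in that span).
Nov 5, 1756 → Nov 5, 1757: 365 days.
Nov 5, 1757 → Nov 5, 1758: 365 days.
Nov 5, 1758 → Nov 5, 1759: 365 days.
Nov 5, 1759 → Nov 5, 1760: 366 days (Feb 29, 1760 is in that span).
Nov 5, 1760 → Nov 5, 1761: 365 days.
Nov 5, 1761 → Nov 5, 1762: 365 days.
Nov 5, 1762 → Nov 5, 1763: 365 days.
Nov 5, 1763 → Nov 5, 1764: 366 days (Feb 29, 1764 is in that span).
Nov 5, 1764 → Nov 5, 1765: 365 days.
Nov 5, 1765 → Nov 5, 1766: 365 days.
Nov 5, 1766 → Nov 5, 1767: 365 days.
Nov 5, 1767 → Nov 5, 1768: 366 days (Feb 29, 1768 is in that span).
Nov 5, 1768 → Nov 5, 1769: 365 days.
Nov 5, 1769 → Nov 5, 1770: 365 days.
Nov 5, 1770 → Nov 5, 1771: 365 days.
Nov 5, 1771 → Nov 5, 1772: 366 days (Feb 29, 1772 is in that span).
Nov 5, 1772 → Nov 5, 1773: 365 days.
Nov 5, 1773 → Dec 5, 1773: 30 days (November has 30).
Dec 5, 1773 → Jan 5, 1774: 31 days (December has 31).
Jan 5, 1774 → Feb 5, 1774: 31 days (January has 31).
Feb 5, 1774 → Mar 5, 1774: 28 days (February has 28).
Mar 5, 1774 → Apr 5, 1774: 31 days (March has 31).
Apr 5, 1774 → May 5, 1774: 30 days (April has 30).
May 5, 1774 → Jun 5, 1774: 31 days (May has 31).
Jun 5, 1774 → Jun 29, 1774: 24 days.
Total: 7176 days.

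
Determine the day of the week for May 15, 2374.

Doomsday rule: the anchor day for the 2300s is Wednesday. For year 74: 74÷12 = 6 r 2, and 2÷4 = 0, so 6+2+0 = 8.
Wednesday + 8 ≡ Thursday — that's 2374's doomsday.
In May the doomsday date is May 9.
May 15 is 6 days after May 9; 6 mod 7 = 6, so Thursday + 6 = Wednesday.

Wednesday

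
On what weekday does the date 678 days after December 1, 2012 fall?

Dec 1, 2012 is a Saturday.
678 mod 7 = 6, so 678 days after a Saturday is Saturday + 6 = Friday.

Friday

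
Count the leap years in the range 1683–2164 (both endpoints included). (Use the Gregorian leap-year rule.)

117

Multiples of 4 in [1683,2164]: 121.
Of those, multiples of 100: 5 (not leap unless ÷400).
Multiples of 400: 1.
Leap years = 121 − 5 + 1 = 117.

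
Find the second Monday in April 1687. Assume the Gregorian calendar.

April 1, 1687 is a Tuesday.
The first Monday is therefore April 7 (6 days later).
The second Monday is 7 + 1×7 = April 14.

April 14, 1687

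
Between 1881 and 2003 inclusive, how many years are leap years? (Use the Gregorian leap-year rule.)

Multiples of 4 in [1881,2003]: 30.
Of those, multiples of 100: 2 (not leap unless ÷400).
Multiples of 400: 1.
Leap years = 30 − 2 + 1 = 29.

29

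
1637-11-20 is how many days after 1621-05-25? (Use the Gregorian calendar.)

6023

May 25, 1621 → May 25, 1622: 365 days.
May 25, 1622 → May 25, 1623: 365 days.
May 25, 1623 → May 25, 1624: 366 days (Feb 29, 1624 is in that span).
May 25, 1624 → May 25, 1625: 365 days.
May 25, 1625 → May 25, 1626: 365 days.
May 25, 1626 → May 25, 1627: 365 days.
May 25, 1627 → May 25, 1628: 366 days (Feb 29, 1628 is in that span).
May 25, 1628 → May 25, 1629: 365 days.
May 25, 1629 → May 25, 1630: 365 days.
May 25, 1630 → May 25, 1631: 365 days.
May 25, 1631 → May 25, 1632: 366 days (Feb 29, 1632 is in that span).
May 25, 1632 → May 25, 1633: 365 days.
May 25, 1633 → May 25, 1634: 365 days.
May 25, 1634 → May 25, 1635: 365 days.
May 25, 1635 → May 25, 1636: 366 days (Feb 29, 1636 is in that span).
May 25, 1636 → May 25, 1637: 365 days.
May 25, 1637 → Jun 25, 1637: 31 days (May has 31).
Jun 25, 1637 → Jul 25, 1637: 30 days (June has 30).
Jul 25, 1637 → Aug 25, 1637: 31 days (July has 31).
Aug 25, 1637 → Sep 25, 1637: 31 days (August has 31).
Sep 25, 1637 → Oct 25, 1637: 30 days (September has 30).
Oct 25, 1637 → Nov 20, 1637: 26 days.
Total: 6023 days.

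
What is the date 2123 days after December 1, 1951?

September 23, 1957

+366 (one year; includes Feb 29, 1952) → Dec 1, 1952 (1757 left).
+365 (one year) → Dec 1, 1953 (1392 left).
+365 (one year) → Dec 1, 1954 (1027 left).
+365 (one year) → Dec 1, 1955 (662 left).
+366 (one year; includes Feb 29, 1956) → Dec 1, 1956 (296 left).
Dec has 31 days: +31 → Jan 1, 1957 (265 left).
Jan has 31 days: +31 → Feb 1, 1957 (234 left).
Feb has 28 days: +28 → Mar 1, 1957 (206 left).
Mar has 31 days: +31 → Apr 1, 1957 (175 left).
Apr has 30 days: +30 → May 1, 1957 (145 left).
May has 31 days: +31 → Jun 1, 1957 (114 left).
Jun has 30 days: +30 → Jul 1, 1957 (84 left).
Jul has 31 days: +31 → Aug 1, 1957 (53 left).
Aug has 31 days: +31 → Sep 1, 1957 (22 left).
+22 → Sep 23, 1957.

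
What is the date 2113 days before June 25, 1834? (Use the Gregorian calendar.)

September 11, 1828

−365 (one year) → Jun 25, 1833 (1748 left).
−365 (one year) → Jun 25, 1832 (1383 left).
−366 (one year; includes Feb 29, 1832) → Jun 25, 1831 (1017 left).
−365 (one year) → Jun 25, 1830 (652 left).
−365 (one year) → Jun 25, 1829 (287 left).
−25 → May 31, 1829 (end of May, 31 days; 262 left).
−31 → Apr 30, 1829 (end of Apr, 30 days; 231 left).
−30 → Mar 31, 1829 (end of Mar, 31 days; 201 left).
−31 → Feb 28, 1829 (end of Feb, 28 days; 170 left).
−28 → Jan 31, 1829 (end of Jan, 31 days; 142 left).
−31 → Dec 31, 1828 (end of Dec, 31 days; 111 left).
−31 → Nov 30, 1828 (end of Nov, 30 days; 80 left).
−30 → Oct 31, 1828 (end of Oct, 31 days; 50 left).
−31 → Sep 30, 1828 (end of Sep, 30 days; 19 left).
−19 → Sep 11, 1828.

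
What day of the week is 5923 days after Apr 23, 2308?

Friday

First find the weekday of Apr 23, 2308. Doomsday rule: the anchor day for the 2300s is Wednesday. For year 08: 8÷12 = 0 r 8, and 8÷4 = 2, so 0+8+2 = 10.
Wednesday + 10 ≡ Saturday — that's 2308's doomsday.
In April the doomsday date is Apr 4.
Apr 23 is 19 days after Apr 4; 19 mod 7 = 5, so Saturday + 5 = Thursday.
5923 mod 7 = 1, so 5923 days after a Thursday is Thursday + 1 = Friday.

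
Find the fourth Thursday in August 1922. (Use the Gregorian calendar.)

August 24, 1922

August 1, 1922 is a Tuesday.
The first Thursday is therefore August 3 (2 days later).
The fourth Thursday is 3 + 3×7 = August 24.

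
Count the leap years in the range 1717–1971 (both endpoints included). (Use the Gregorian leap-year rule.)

Multiples of 4 in [1717,1971]: 63.
Of those, multiples of 100: 2 (not leap unless ÷400).
Multiples of 400: 0.
Leap years = 63 − 2 + 0 = 61.

61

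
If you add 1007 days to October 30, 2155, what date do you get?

August 2, 2158

+366 (one year; includes Feb 29, 2156) → Oct 30, 2156 (641 left).
+365 (one year) → Oct 30, 2157 (276 left).
Oct has 31 days: +2 → Nov 1, 2157 (274 left).
Nov has 30 days: +30 → Dec 1, 2157 (244 left).
Dec has 31 days: +31 → Jan 1, 2158 (213 left).
Jan has 31 days: +31 → Feb 1, 2158 (182 left).
Feb has 28 days: +28 → Mar 1, 2158 (154 left).
Mar has 31 days: +31 → Apr 1, 2158 (123 left).
Apr has 30 days: +30 → May 1, 2158 (93 left).
May has 31 days: +31 → Jun 1, 2158 (62 left).
Jun has 30 days: +30 → Jul 1, 2158 (32 left).
Jul has 31 days: +31 → Aug 1, 2158 (1 left).
+1 → Aug 2, 2158.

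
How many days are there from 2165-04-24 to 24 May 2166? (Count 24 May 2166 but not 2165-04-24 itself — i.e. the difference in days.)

Apr 24, 2165 → May 24, 2165: 30 days (April has 30).
May 24, 2165 → Jun 24, 2165: 31 days (May has 31).
Jun 24, 2165 → Jul 24, 2165: 30 days (June has 30).
Jul 24, 2165 → Aug 24, 2165: 31 days (July has 31).
Aug 24, 2165 → Sep 24, 2165: 31 days (August has 31).
Sep 24, 2165 → Oct 24, 2165: 30 days (September has 30).
Oct 24, 2165 → Nov 24, 2165: 31 days (October has 31).
Nov 24, 2165 → Dec 24, 2165: 30 days (November has 30).
Dec 24, 2165 → Jan 24, 2166: 31 days (December has 31).
Jan 24, 2166 → Feb 24, 2166: 31 days (January has 31).
Feb 24, 2166 → Mar 24, 2166: 28 days (February has 28).
Mar 24, 2166 → Apr 24, 2166: 31 days (March has 31).
Apr 24, 2166 → May 24, 2166: 30 days.
Total: 395 days.

395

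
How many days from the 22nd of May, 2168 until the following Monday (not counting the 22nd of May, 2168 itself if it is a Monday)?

May 22, 2168 is a Sunday.
From Sunday to the next Monday is 1 day.

1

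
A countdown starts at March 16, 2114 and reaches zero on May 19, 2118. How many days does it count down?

Mar 16, 2114 → Mar 16, 2115: 365 days.
Mar 16, 2115 → Mar 16, 2116: 366 days (Feb 29, 2116 is in that span).
Mar 16, 2116 → Mar 16, 2117: 365 days.
Mar 16, 2117 → Mar 16, 2118: 365 days.
Mar 16, 2118 → Apr 16, 2118: 31 days (March has 31).
Apr 16, 2118 → May 16, 2118: 30 days (April has 30).
May 16, 2118 → May 19, 2118: 3 days.
Total: 1525 days.

1525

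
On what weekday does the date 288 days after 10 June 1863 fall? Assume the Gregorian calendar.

Thursday

First find the weekday of Jun 10, 1863. Doomsday rule: the anchor day for the 1800s is Friday. For year 63: 63÷12 = 5 r 3, and 3÷4 = 0, so 5+3+0 = 8.
Friday + 8 ≡ Saturday — that's 1863's doomsday.
In June the doomsday date is Jun 6.
Jun 10 is 4 days after Jun 6; 4 mod 7 = 4, so Saturday + 4 = Wednesday.
288 mod 7 = 1, so 288 days after a Wednesday is Wednesday + 1 = Thursday.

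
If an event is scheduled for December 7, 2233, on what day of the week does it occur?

Saturday

January 1, 2233 is a Tuesday.
Jan 1, 2233 → Feb 1, 2233: 31 days (January has 31).
Feb 1, 2233 → Mar 1, 2233: 28 days (February has 28).
Mar 1, 2233 → Apr 1, 2233: 31 days (March has 31).
Apr 1, 2233 → May 1, 2233: 30 days (April has 30).
May 1, 2233 → Jun 1, 2233: 31 days (May has 31).
Jun 1, 2233 → Jul 1, 2233: 30 days (June has 30).
Jul 1, 2233 → Aug 1, 2233: 31 days (July has 31).
Aug 1, 2233 → Sep 1, 2233: 31 days (August has 31).
Sep 1, 2233 → Oct 1, 2233: 30 days (September has 30).
Oct 1, 2233 → Nov 1, 2233: 31 days (October has 31).
Nov 1, 2233 → Dec 1, 2233: 30 days (November has 30).
Dec 1, 2233 → Dec 7, 2233: 6 days.
Total: 340 days.
340 mod 7 = 4, so Tuesday + 4 = Saturday.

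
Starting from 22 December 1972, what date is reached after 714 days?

+365 (one year) → Dec 22, 1973 (349 left).
Dec has 31 days: +10 → Jan 1, 1974 (339 left).
Jan has 31 days: +31 → Feb 1, 1974 (308 left).
Feb has 28 days: +28 → Mar 1, 1974 (280 left).
Mar has 31 days: +31 → Apr 1, 1974 (249 left).
Apr has 30 days: +30 → May 1, 1974 (219 left).
May has 31 days: +31 → Jun 1, 1974 (188 left).
Jun has 30 days: +30 → Jul 1, 1974 (158 left).
Jul has 31 days: +31 → Aug 1, 1974 (127 left).
Aug has 31 days: +31 → Sep 1, 1974 (96 left).
Sep has 30 days: +30 → Oct 1, 1974 (66 left).
Oct has 31 days: +31 → Nov 1, 1974 (35 left).
Nov has 30 days: +30 → Dec 1, 1974 (5 left).
+5 → Dec 6, 1974.

December 6, 1974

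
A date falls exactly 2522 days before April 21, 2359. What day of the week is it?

First find the weekday of Apr 21, 2359. Doomsday rule: the anchor day for the 2300s is Wednesday. For year 59: 59÷12 = 4 r 11, and 11÷4 = 2, so 4+11+2 = 17.
Wednesday + 17 ≡ Saturday — that's 2359's doomsday.
In April the doomsday date is Apr 4.
Apr 21 is 17 days after Apr 4; 17 mod 7 = 3, so Saturday + 3 = Tuesday.
2522 mod 7 = 2, so 2522 days before a Tuesday is Tuesday − 2 = Sunday.

Sunday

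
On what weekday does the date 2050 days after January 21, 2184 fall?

Tuesday

Jan 21, 2184 is a Wednesday.
2050 mod 7 = 6, so 2050 days after a Wednesday is Wednesday + 6 = Tuesday.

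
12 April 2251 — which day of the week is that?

Saturday

Doomsday rule: the anchor day for the 2200s is Friday. For year 51: 51÷12 = 4 r 3, and 3÷4 = 0, so 4+3+0 = 7.
Friday + 7 ≡ Friday — that's 2251's doomsday.
In April the doomsday date is Apr 4.
Apr 12 is 8 days after Apr 4; 8 mod 7 = 1, so Friday + 1 = Saturday.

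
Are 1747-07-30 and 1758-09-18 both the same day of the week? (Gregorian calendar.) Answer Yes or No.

No

From Jul 30, 1747 to Sep 18, 1758 is 4068 days.
4068 mod 7 = 1, so they are different weekdays.
(Jul 30, 1747 is a Sunday; Sep 18, 1758 is a Monday.)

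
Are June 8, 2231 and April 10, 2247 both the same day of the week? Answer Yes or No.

No

From Jun 8, 2231 to Apr 10, 2247 is 5785 days.
5785 mod 7 = 3, so they are different weekdays.
(Jun 8, 2231 is a Wednesday; Apr 10, 2247 is a Saturday.)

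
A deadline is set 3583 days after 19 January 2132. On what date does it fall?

November 10, 2141

+366 (one year; includes Feb 29, 2132) → Jan 19, 2133 (3217 left).
+365 (one year) → Jan 19, 2134 (2852 left).
+365 (one year) → Jan 19, 2135 (2487 left).
+365 (one year) → Jan 19, 2136 (2122 left).
+366 (one year; includes Feb 29, 2136) → Jan 19, 2137 (1756 left).
+365 (one year) → Jan 19, 2138 (1391 left).
+365 (one year) → Jan 19, 2139 (1026 left).
+365 (one year) → Jan 19, 2140 (661 left).
+366 (one year; includes Feb 29, 2140) → Jan 19, 2141 (295 left).
Jan has 31 days: +13 → Feb 1, 2141 (282 left).
Feb has 28 days: +28 → Mar 1, 2141 (254 left).
Mar has 31 days: +31 → Apr 1, 2141 (223 left).
Apr has 30 days: +30 → May 1, 2141 (193 left).
May has 31 days: +31 → Jun 1, 2141 (162 left).
Jun has 30 days: +30 → Jul 1, 2141 (132 left).
Jul has 31 days: +31 → Aug 1, 2141 (101 left).
Aug has 31 days: +31 → Sep 1, 2141 (70 left).
Sep has 30 days: +30 → Oct 1, 2141 (40 left).
Oct has 31 days: +31 → Nov 1, 2141 (9 left).
+9 → Nov 10, 2141.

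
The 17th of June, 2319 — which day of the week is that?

Doomsday rule: the anchor day for the 2300s is Wednesday. For year 19: 19÷12 = 1 r 7, and 7÷4 = 1, so 1+7+1 = 9.
Wednesday + 9 ≡ Friday — that's 2319's doomsday.
In June the doomsday date is Jun 6.
Jun 17 is 11 days after Jun 6; 11 mod 7 = 4, so Friday + 4 = Tuesday.

Tuesday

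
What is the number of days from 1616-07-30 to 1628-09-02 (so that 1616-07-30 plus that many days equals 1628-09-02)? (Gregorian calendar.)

Jul 30, 1616 → Jul 30, 1617: 365 days.
Jul 30, 1617 → Jul 30, 1618: 365 days.
Jul 30, 1618 → Jul 30, 1619: 365 days.
Jul 30, 1619 → Jul 30, 1620: 366 days (Feb 29, 1620 is in that span).
Jul 30, 1620 → Jul 30, 1621: 365 days.
Jul 30, 1621 → Jul 30, 1622: 365 days.
Jul 30, 1622 → Jul 30, 1623: 365 days.
Jul 30, 1623 → Jul 30, 1624: 366 days (Feb 29, 1624 is in that span).
Jul 30, 1624 → Jul 30, 1625: 365 days.
Jul 30, 1625 → Jul 30, 1626: 365 days.
Jul 30, 1626 → Jul 30, 1627: 365 days.
Jul 30, 1627 → Aug 30, 1627: 31 days (July has 31).
Aug 30, 1627 → Sep 30, 1627: 31 days (August has 31).
Sep 30, 1627 → Oct 30, 1627: 30 days (September has 30).
Oct 30, 1627 → Nov 30, 1627: 31 days (October has 31).
Nov 30, 1627 → Dec 30, 1627: 30 days (November has 30).
Dec 30, 1627 → Jan 30, 1628: 31 days (December has 31).
Jan 30, 1628 → Feb 29, 1628: 30 days (January has 31).
Feb 29, 1628 → Mar 29, 1628: 29 days (February has 29).
Mar 29, 1628 → Apr 29, 1628: 31 days (March has 31).
Apr 29, 1628 → May 29, 1628: 30 days (April has 30).
May 29, 1628 → Jun 29, 1628: 31 days (May has 31).
Jun 29, 1628 → Jul 29, 1628: 30 days (June has 30).
Jul 29, 1628 → Aug 29, 1628: 31 days (July has 31).
Aug 29, 1628 → Sep 2, 1628: 4 days.
Total: 4417 days.

4417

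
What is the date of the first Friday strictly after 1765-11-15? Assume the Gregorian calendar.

Nov 15, 1765 is a Friday.
From Friday to the next Friday is 7 days.
Nov 15, 1765 + 7 = Nov 22, 1765.

November 22, 1765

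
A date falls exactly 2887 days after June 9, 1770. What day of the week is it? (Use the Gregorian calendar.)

Jun 9, 1770 is a Saturday.
2887 mod 7 = 3, so 2887 days after a Saturday is Saturday + 3 = Tuesday.

Tuesday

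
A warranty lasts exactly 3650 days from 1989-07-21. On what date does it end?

+365 (one year) → Jul 21, 1990 (3285 left).
+365 (one year) → Jul 21, 1991 (2920 left).
+366 (one year; includes Feb 29, 1992) → Jul 21, 1992 (2554 left).
+365 (one year) → Jul 21, 1993 (2189 left).
+365 (one year) → Jul 21, 1994 (1824 left).
+365 (one year) → Jul 21, 1995 (1459 left).
+366 (one year; includes Feb 29, 1996) → Jul 21, 1996 (1093 left).
+365 (one year) → Jul 21, 1997 (728 left).
+365 (one year) → Jul 21, 1998 (363 left).
Jul has 31 days: +11 → Aug 1, 1998 (352 left).
Aug has 31 days: +31 → Sep 1, 1998 (321 left).
Sep has 30 days: +30 → Oct 1, 1998 (291 left).
Oct has 31 days: +31 → Nov 1, 1998 (260 left).
Nov has 30 days: +30 → Dec 1, 1998 (230 left).
Dec has 31 days: +31 → Jan 1, 1999 (199 left).
Jan has 31 days: +31 → Feb 1, 1999 (168 left).
Feb has 28 days: +28 → Mar 1, 1999 (140 left).
Mar has 31 days: +31 → Apr 1, 1999 (109 left).
Apr has 30 days: +30 → May 1, 1999 (79 left).
May has 31 days: +31 → Jun 1, 1999 (48 left).
Jun has 30 days: +30 → Jul 1, 1999 (18 left).
+18 → Jul 19, 1999.

July 19, 1999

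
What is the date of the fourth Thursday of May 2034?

May 1, 2034 is a Monday.
The first Thursday is therefore May 4 (3 days later).
The fourth Thursday is 4 + 3×7 = May 25.

May 25, 2034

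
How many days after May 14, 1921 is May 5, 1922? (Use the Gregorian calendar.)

356

May 14, 1921 → Jun 14, 1921: 31 days (May has 31).
Jun 14, 1921 → Jul 14, 1921: 30 days (June has 30).
Jul 14, 1921 → Aug 14, 1921: 31 days (July has 31).
Aug 14, 1921 → Sep 14, 1921: 31 days (August has 31).
Sep 14, 1921 → Oct 14, 1921: 30 days (September has 30).
Oct 14, 1921 → Nov 14, 1921: 31 days (October has 31).
Nov 14, 1921 → Dec 14, 1921: 30 days (November has 30).
Dec 14, 1921 → Jan 14, 1922: 31 days (December has 31).
Jan 14, 1922 → Feb 14, 1922: 31 days (January has 31).
Feb 14, 1922 → Mar 14, 1922: 28 days (February has 28).
Mar 14, 1922 → Apr 14, 1922: 31 days (March has 31).
Apr 14, 1922 → May 5, 1922: 21 days.
Total: 356 days.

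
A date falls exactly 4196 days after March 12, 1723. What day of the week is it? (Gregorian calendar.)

Monday

Mar 12, 1723 is a Friday.
4196 mod 7 = 3, so 4196 days after a Friday is Friday + 3 = Monday.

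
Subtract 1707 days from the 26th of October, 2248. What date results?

−366 (one year; includes Feb 29, 2248) → Oct 26, 2247 (1341 left).
−365 (one year) → Oct 26, 2246 (976 left).
−365 (one year) → Oct 26, 2245 (611 left).
−365 (one year) → Oct 26, 2244 (246 left).
−26 → Sep 30, 2244 (end of Sep, 30 days; 220 left).
−30 → Aug 31, 2244 (end of Aug, 31 days; 190 left).
−31 → Jul 31, 2244 (end of Jul, 31 days; 159 left).
−31 → Jun 30, 2244 (end of Jun, 30 days; 128 left).
−30 → May 31, 2244 (end of May, 31 days; 98 left).
−31 → Apr 30, 2244 (end of Apr, 30 days; 67 left).
−30 → Mar 31, 2244 (end of Mar, 31 days; 37 left).
−31 → Feb 29, 2244 (end of Feb, 29 days; 6 left).
−6 → Feb 23, 2244.

February 23, 2244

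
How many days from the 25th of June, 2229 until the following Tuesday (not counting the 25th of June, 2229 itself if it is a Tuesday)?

5

Jun 25, 2229 is a Thursday.
From Thursday to the next Tuesday is 5 days.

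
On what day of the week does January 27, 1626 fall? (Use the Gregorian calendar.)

Doomsday rule: the anchor day for the 1600s is Tuesday. For year 26: 26÷12 = 2 r 2, and 2÷4 = 0, so 2+2+0 = 4.
Tuesday + 4 ≡ Saturday — that's 1626's doomsday.
In January the doomsday date is Jan 3 (1626 is not a leap year).
Jan 27 is 24 days after Jan 3; 24 mod 7 = 3, so Saturday + 3 = Tuesday.

Tuesday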